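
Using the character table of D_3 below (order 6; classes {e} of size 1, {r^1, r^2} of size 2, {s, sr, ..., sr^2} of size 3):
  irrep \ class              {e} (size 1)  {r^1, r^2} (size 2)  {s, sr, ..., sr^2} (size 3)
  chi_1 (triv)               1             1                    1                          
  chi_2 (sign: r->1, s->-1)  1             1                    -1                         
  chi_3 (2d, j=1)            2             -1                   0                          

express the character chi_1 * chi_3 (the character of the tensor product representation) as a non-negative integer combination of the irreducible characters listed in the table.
chi_1 tensor chi_3 = chi_3 (all other irreducibles have multiplicity 0).

Derivation: The character of a tensor product is the pointwise product (chi_1 * chi_3)(C) = chi_1(C) * chi_3(C):
  {e}: (1)*(2), {r^1, r^2}: (1)*(-1), {s, sr, ..., sr^2}: (1)*(0)
so (chi_1 * chi_3) takes values
  {e} -> 2, {r^1, r^2} -> -1, {s, sr, ..., sr^2} -> 0.
Now take the inner product of this character with each irreducible chi from the table, <chi_1*chi_3, chi> = (1/6) sum_C |C| (chi_1*chi_3)(C) conj(chi(C)):
  <chi_1*chi_3, chi_1> = (1/6)[1*(2)*conj(1) + 2*(-1)*conj(1) + 3*(0)*conj(1)]
      = (1/6)[(2) + (-2) + (0)] = 0/6 = 0
  <chi_1*chi_3, chi_2> = (1/6)[1*(2)*conj(1) + 2*(-1)*conj(1) + 3*(0)*conj(-1)]
      = (1/6)[(2) + (-2) + (0)] = 0/6 = 0
  <chi_1*chi_3, chi_3> = (1/6)[1*(2)*conj(2) + 2*(-1)*conj(-1) + 3*(0)*conj(0)]
      = (1/6)[(4) + (2) + (0)] = 6/6 = 1
Hence the multiplicities are chi_3: 1. Dimension check: dim(chi_1)*dim(chi_3) = 1*2 = 2 and sum (mult * dim) = 1*2 = 2.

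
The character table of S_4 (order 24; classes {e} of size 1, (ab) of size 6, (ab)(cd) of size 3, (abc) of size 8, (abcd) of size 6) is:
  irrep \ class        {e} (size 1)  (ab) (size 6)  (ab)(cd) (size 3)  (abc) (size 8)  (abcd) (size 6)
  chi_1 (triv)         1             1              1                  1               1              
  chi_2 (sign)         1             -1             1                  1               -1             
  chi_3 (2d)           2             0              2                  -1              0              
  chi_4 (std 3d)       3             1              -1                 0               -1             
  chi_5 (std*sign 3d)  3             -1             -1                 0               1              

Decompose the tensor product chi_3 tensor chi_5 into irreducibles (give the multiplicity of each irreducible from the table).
chi_3 tensor chi_5 = chi_4 + chi_5 (all other irreducibles have multiplicity 0).

Justification: The character of a tensor product is the pointwise product (chi_3 * chi_5)(C) = chi_3(C) * chi_5(C):
  {e}: (2)*(3), (ab): (0)*(-1), (ab)(cd): (2)*(-1), (abc): (-1)*(0), (abcd): (0)*(1)
so (chi_3 * chi_5) takes values
  {e} -> 6, (ab) -> 0, (ab)(cd) -> -2, (abc) -> 0, (abcd) -> 0.
Now take the inner product of this character with each irreducible chi from the table, <chi_3*chi_5, chi> = (1/24) sum_C |C| (chi_3*chi_5)(C) conj(chi(C)):
  <chi_3*chi_5, chi_1> = (1/24)[1*(6)*conj(1) + 6*(0)*conj(1) + 3*(-2)*conj(1) + 8*(0)*conj(1) + 6*(0)*conj(1)]
      = (1/24)[(6) + (0) + (-6) + (0) + (0)] = 0/24 = 0
  <chi_3*chi_5, chi_2> = (1/24)[1*(6)*conj(1) + 6*(0)*conj(-1) + 3*(-2)*conj(1) + 8*(0)*conj(1) + 6*(0)*conj(-1)]
      = (1/24)[(6) + (0) + (-6) + (0) + (0)] = 0/24 = 0
  <chi_3*chi_5, chi_3> = (1/24)[1*(6)*conj(2) + 6*(0)*conj(0) + 3*(-2)*conj(2) + 8*(0)*conj(-1) + 6*(0)*conj(0)]
      = (1/24)[(12) + (0) + (-12) + (0) + (0)] = 0/24 = 0
  <chi_3*chi_5, chi_4> = (1/24)[1*(6)*conj(3) + 6*(0)*conj(1) + 3*(-2)*conj(-1) + 8*(0)*conj(0) + 6*(0)*conj(-1)]
      = (1/24)[(18) + (0) + (6) + (0) + (0)] = 24/24 = 1
  <chi_3*chi_5, chi_5> = (1/24)[1*(6)*conj(3) + 6*(0)*conj(-1) + 3*(-2)*conj(-1) + 8*(0)*conj(0) + 6*(0)*conj(1)]
      = (1/24)[(18) + (0) + (6) + (0) + (0)] = 24/24 = 1
Hence the multiplicities are chi_4: 1, chi_5: 1. Dimension check: dim(chi_3)*dim(chi_5) = 2*3 = 6 and sum (mult * dim) = 1*3 + 1*3 = 6.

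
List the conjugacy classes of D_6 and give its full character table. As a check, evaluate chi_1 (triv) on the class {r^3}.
Conjugacy classes: {e} of size 1, {r^3} of size 1, {r^1, r^5} of size 2, {r^2, r^4} of size 2, {s, sr^2, ...} of size 3, {sr, sr^3, ...} of size 3.
Character table:
  irrep \ class              {e} (size 1)  {r^3} (size 1)  {r^1, r^5} (size 2)  {r^2, r^4} (size 2)  {s, sr^2, ...} (size 3)  {sr, sr^3, ...} (size 3)
  chi_1 (triv)               1             1               1                    1                    1                        1                       
  chi_2 (sign: r->1, s->-1)  1             1               1                    1                    -1                       -1                      
  chi_3 (r->-1, s->1)        1             -1              -1                   1                    1                        -1                      
  chi_4 (r->-1, s->-1)       1             -1              -1                   1                    -1                       1                       
  chi_5 (2d, j=1)            2             -2              1                    -1                   0                        0                       
  chi_6 (2d, j=2)            2             2               -1                   -1                   0                        0                       

Spot check: chi_1 (triv) on {r^3} = 1.

Working: D_6 has order 2*6 = 12 with 6 conjugacy classes, hence 6 irreducibles. Sum of squared dims 1 + 1 + 1 + 1 + 4 + 4 = 12 = |G|. Linear characters come from the abelianisation; the 2-dimensional irreps have character r^k -> 2*cos(2*pi*j*k/6), reflections -> 0.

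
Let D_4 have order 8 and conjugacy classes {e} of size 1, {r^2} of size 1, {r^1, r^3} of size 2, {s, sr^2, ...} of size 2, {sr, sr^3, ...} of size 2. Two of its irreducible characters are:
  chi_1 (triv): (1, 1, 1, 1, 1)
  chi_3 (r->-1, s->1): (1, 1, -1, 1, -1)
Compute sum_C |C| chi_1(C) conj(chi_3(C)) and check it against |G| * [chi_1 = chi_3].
Sum = 0; so <chi_1, chi_3> = 0 (distinct irreducibles are orthogonal).

Explanation: Compute term by term over conjugacy classes (|C| * chi_1(C) * conj(chi_3(C))):
  1*(1)*conj(1) + 1*(1)*conj(1) + 2*(1)*conj(-1) + 2*(1)*conj(1) + 2*(1)*conj(-1)
  = (1) + (1) + (-2) + (2) + (-2)
  = 0.
Dividing by |G| = 8 gives 0/8 = 0, matching the row-orthogonality relation <chi_1, chi_3> = [chi_1 = chi_3].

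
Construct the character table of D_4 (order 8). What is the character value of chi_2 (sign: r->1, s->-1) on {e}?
Conjugacy classes: {e} of size 1, {r^2} of size 1, {r^1, r^3} of size 2, {s, sr^2, ...} of size 2, {sr, sr^3, ...} of size 2.
Character table:
  irrep \ class              {e} (size 1)  {r^2} (size 1)  {r^1, r^3} (size 2)  {s, sr^2, ...} (size 2)  {sr, sr^3, ...} (size 2)
  chi_1 (triv)               1             1               1                    1                        1                       
  chi_2 (sign: r->1, s->-1)  1             1               1                    -1                       -1                      
  chi_3 (r->-1, s->1)        1             1               -1                   1                        -1                      
  chi_4 (r->-1, s->-1)       1             1               -1                   -1                       1                       
  chi_5 (2d, j=1)            2             -2              0                    0                        0                       

Spot check: chi_2 (sign: r->1, s->-1) on {e} = 1.

Details: D_4 has order 2*4 = 8 with 5 conjugacy classes, hence 5 irreducibles. Sum of squared dims 1 + 1 + 1 + 1 + 4 = 8 = |G|. Linear characters come from the abelianisation; the 2-dimensional irreps have character r^k -> 2*cos(2*pi*j*k/4), reflections -> 0.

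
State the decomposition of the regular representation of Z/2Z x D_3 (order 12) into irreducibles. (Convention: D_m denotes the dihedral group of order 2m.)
Each irreducible V_i of dimension d_i appears with multiplicity d_i, i.e. rho_reg = (direct sum over all irreducibles V_i) d_i V_i. The irreducible dimensions for Z/2Z x D_3 are 1, 1, 1, 1, 2, 2: 4 irreducibles of dimension 1, each with multiplicity 1; 2 irreducibles of dimension 2, each with multiplicity 2. Total dimension 4*1*1 + 2*2*2 = 12 = |G|.

Why: General theorem: in the regular representation of a finite group G, each irreducible appears with multiplicity equal to its dimension. Check: dim(rho_reg) = sum d_i^2 = 1 + 1 + 1 + 1 + 4 + 4 = 12 = |G|.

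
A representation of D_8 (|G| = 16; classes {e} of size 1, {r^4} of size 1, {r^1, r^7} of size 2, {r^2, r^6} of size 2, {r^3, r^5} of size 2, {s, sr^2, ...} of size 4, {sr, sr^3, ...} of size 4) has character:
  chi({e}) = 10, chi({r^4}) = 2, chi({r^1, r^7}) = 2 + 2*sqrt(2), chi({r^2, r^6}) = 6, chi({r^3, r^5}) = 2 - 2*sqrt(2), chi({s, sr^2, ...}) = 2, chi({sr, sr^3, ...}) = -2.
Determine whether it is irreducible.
Not irreducible (reducible): <chi, chi> = 16 > 1.

Details: <chi, chi> = (1/|G|) sum_C |C| * |chi(C)|^2 = (1/16)[1*|10|^2 + 1*|2|^2 + 2*|2 + 2*sqrt(2)|^2 + 2*|6|^2 + 2*|2 - 2*sqrt(2)|^2 + 4*|2|^2 + 4*|-2|^2]
  = (1/16)[(100) + (4) + (16*sqrt(2) + 24) + (72) + (24 - 16*sqrt(2)) + (16) + (16)] = 256/16 = 16.
A character is irreducible iff <chi, chi> = 1, so this representation is reducible.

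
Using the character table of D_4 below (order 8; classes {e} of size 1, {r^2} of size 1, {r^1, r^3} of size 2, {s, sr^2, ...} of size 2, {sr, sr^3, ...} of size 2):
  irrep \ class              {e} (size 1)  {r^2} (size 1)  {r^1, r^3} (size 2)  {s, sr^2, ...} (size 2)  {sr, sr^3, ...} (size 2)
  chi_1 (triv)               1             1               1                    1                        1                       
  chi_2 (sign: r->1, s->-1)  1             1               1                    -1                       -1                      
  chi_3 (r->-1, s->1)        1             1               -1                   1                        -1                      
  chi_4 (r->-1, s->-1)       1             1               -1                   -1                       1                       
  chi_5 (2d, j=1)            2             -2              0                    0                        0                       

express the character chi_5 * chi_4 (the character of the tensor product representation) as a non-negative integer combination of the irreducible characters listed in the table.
chi_5 tensor chi_4 = chi_5 (all other irreducibles have multiplicity 0).

Working: The character of a tensor product is the pointwise product (chi_5 * chi_4)(C) = chi_5(C) * chi_4(C):
  {e}: (2)*(1), {r^2}: (-2)*(1), {r^1, r^3}: (0)*(-1), {s, sr^2, ...}: (0)*(-1), {sr, sr^3, ...}: (0)*(1)
so (chi_5 * chi_4) takes values
  {e} -> 2, {r^2} -> -2, {r^1, r^3} -> 0, {s, sr^2, ...} -> 0, {sr, sr^3, ...} -> 0.
Now take the inner product of this character with each irreducible chi from the table, <chi_5*chi_4, chi> = (1/8) sum_C |C| (chi_5*chi_4)(C) conj(chi(C)):
  <chi_5*chi_4, chi_1> = (1/8)[1*(2)*conj(1) + 1*(-2)*conj(1) + 2*(0)*conj(1) + 2*(0)*conj(1) + 2*(0)*conj(1)]
      = (1/8)[(2) + (-2) + (0) + (0) + (0)] = 0/8 = 0
  <chi_5*chi_4, chi_2> = (1/8)[1*(2)*conj(1) + 1*(-2)*conj(1) + 2*(0)*conj(1) + 2*(0)*conj(-1) + 2*(0)*conj(-1)]
      = (1/8)[(2) + (-2) + (0) + (0) + (0)] = 0/8 = 0
  <chi_5*chi_4, chi_3> = (1/8)[1*(2)*conj(1) + 1*(-2)*conj(1) + 2*(0)*conj(-1) + 2*(0)*conj(1) + 2*(0)*conj(-1)]
      = (1/8)[(2) + (-2) + (0) + (0) + (0)] = 0/8 = 0
  <chi_5*chi_4, chi_4> = (1/8)[1*(2)*conj(1) + 1*(-2)*conj(1) + 2*(0)*conj(-1) + 2*(0)*conj(-1) + 2*(0)*conj(1)]
      = (1/8)[(2) + (-2) + (0) + (0) + (0)] = 0/8 = 0
  <chi_5*chi_4, chi_5> = (1/8)[1*(2)*conj(2) + 1*(-2)*conj(-2) + 2*(0)*conj(0) + 2*(0)*conj(0) + 2*(0)*conj(0)]
      = (1/8)[(4) + (4) + (0) + (0) + (0)] = 8/8 = 1
Hence the multiplicities are chi_5: 1. Dimension check: dim(chi_5)*dim(chi_4) = 2*1 = 2 and sum (mult * dim) = 1*2 = 2.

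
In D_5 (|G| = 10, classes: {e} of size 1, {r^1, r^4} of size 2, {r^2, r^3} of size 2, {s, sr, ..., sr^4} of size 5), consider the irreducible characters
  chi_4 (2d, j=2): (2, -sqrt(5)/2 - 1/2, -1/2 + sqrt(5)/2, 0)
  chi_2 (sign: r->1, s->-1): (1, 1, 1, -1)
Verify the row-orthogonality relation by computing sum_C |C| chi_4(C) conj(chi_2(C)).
Sum = 0; so <chi_4, chi_2> = 0 (distinct irreducibles are orthogonal).

Solution. Compute term by term over conjugacy classes (|C| * chi_4(C) * conj(chi_2(C))):
  1*(2)*conj(1) + 2*(-sqrt(5)/2 - 1/2)*conj(1) + 2*(-1/2 + sqrt(5)/2)*conj(1) + 5*(0)*conj(-1)
  = (2) + (-sqrt(5) - 1) + (-1 + sqrt(5)) + (0)
  = 0.
Dividing by |G| = 10 gives 0/10 = 0, matching the row-orthogonality relation <chi_4, chi_2> = [chi_4 = chi_2].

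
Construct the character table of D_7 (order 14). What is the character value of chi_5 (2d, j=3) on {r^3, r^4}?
Conjugacy classes: {e} of size 1, {r^1, r^6} of size 2, {r^2, r^5} of size 2, {r^3, r^4} of size 2, {s, sr, ..., sr^6} of size 7.
Character table:
  irrep \ class              {e} (size 1)  {r^1, r^6} (size 2)  {r^2, r^5} (size 2)  {r^3, r^4} (size 2)  {s, sr, ..., sr^6} (size 7)
  chi_1 (triv)               1             1                    1                    1                    1                          
  chi_2 (sign: r->1, s->-1)  1             1                    1                    1                    -1                         
  chi_3 (2d, j=1)            2             2*cos(2*pi/7)        -2*cos(3*pi/7)       -2*cos(pi/7)         0                          
  chi_4 (2d, j=2)            2             -2*cos(3*pi/7)       -2*cos(pi/7)         2*cos(2*pi/7)        0                          
  chi_5 (2d, j=3)            2             -2*cos(pi/7)         2*cos(2*pi/7)        -2*cos(3*pi/7)       0                          

Spot check: chi_5 (2d, j=3) on {r^3, r^4} = -2*cos(3*pi/7).

Proof sketch: D_7 has order 2*7 = 14 with 5 conjugacy classes, hence 5 irreducibles. Sum of squared dims 1 + 1 + 4 + 4 + 4 = 14 = |G|. Linear characters come from the abelianisation; the 2-dimensional irreps have character r^k -> 2*cos(2*pi*j*k/7), reflections -> 0.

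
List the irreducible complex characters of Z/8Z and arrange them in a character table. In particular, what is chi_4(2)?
Character table of Z/8Z (irreps indexed chi_0,...,chi_7 with chi_k(m) = zeta_8^(k*m), zeta_8 = exp(2*pi*i/8)):
  irrep \ class  {0} (size 1)  {1} (size 1)    {2} (size 1)  {3} (size 1)    {4} (size 1)  {5} (size 1)    {6} (size 1)  {7} (size 1)  
  chi_0          1             1               1             1               1             1               1             1             
  chi_1          1             exp(I*pi/4)     I             exp(3*I*pi/4)   -1            exp(-3*I*pi/4)  -I            exp(-I*pi/4)  
  chi_2          1             I               -1            -I              1             I               -1            -I            
  chi_3          1             exp(3*I*pi/4)   -I            exp(I*pi/4)     -1            exp(-I*pi/4)    I             exp(-3*I*pi/4)
  chi_4          1             -1              1             -1              1             -1              1             -1            
  chi_5          1             exp(-3*I*pi/4)  I             exp(-I*pi/4)    -1            exp(I*pi/4)     -I            exp(3*I*pi/4) 
  chi_6          1             -I              -1            I               1             -I              -1            I             
  chi_7          1             exp(-I*pi/4)    -I            exp(-3*I*pi/4)  -1            exp(3*I*pi/4)   I             exp(I*pi/4)   

Spot check: chi_4(2) = zeta_8^(4*2) = zeta_8^8 = 1.

Working: Z/8Z is abelian, so all 8 irreducible complex representations are 1-dimensional. They are given by chi_k(m) = zeta_8^(k*m) for k = 0,...,7. Row orthogonality: sum_m chi_k(m) conj(chi_l(m)) = 8 * [k = l].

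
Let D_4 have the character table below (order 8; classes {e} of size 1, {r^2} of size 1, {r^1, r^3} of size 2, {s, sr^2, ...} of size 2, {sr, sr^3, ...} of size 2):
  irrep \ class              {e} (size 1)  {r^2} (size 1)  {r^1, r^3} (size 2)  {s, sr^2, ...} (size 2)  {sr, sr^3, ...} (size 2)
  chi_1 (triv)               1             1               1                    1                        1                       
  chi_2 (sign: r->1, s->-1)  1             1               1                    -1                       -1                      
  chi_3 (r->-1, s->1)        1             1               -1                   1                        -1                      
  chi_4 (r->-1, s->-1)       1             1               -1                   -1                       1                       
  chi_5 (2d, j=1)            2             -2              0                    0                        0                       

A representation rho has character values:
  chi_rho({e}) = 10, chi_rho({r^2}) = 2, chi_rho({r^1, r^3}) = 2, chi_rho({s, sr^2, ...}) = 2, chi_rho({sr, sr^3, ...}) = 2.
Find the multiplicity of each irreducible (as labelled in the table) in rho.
Multiplicities: chi_1: 3, chi_2: 1, chi_3: 1, chi_4: 1, chi_5: 2.

Argument: Use <chi_rho, chi> = (1/|G|) sum_C |C| * chi_rho(C) * conj(chi(C)) with |G| = 8 for each irreducible chi in the table:
  <chi_rho, chi_1> = (1/8)[1*(10)*conj(1) + 1*(2)*conj(1) + 2*(2)*conj(1) + 2*(2)*conj(1) + 2*(2)*conj(1)]
      = (1/8)[(10) + (2) + (4) + (4) + (4)] = 24/8 = 3
  <chi_rho, chi_2> = (1/8)[1*(10)*conj(1) + 1*(2)*conj(1) + 2*(2)*conj(1) + 2*(2)*conj(-1) + 2*(2)*conj(-1)]
      = (1/8)[(10) + (2) + (4) + (-4) + (-4)] = 8/8 = 1
  <chi_rho, chi_3> = (1/8)[1*(10)*conj(1) + 1*(2)*conj(1) + 2*(2)*conj(-1) + 2*(2)*conj(1) + 2*(2)*conj(-1)]
      = (1/8)[(10) + (2) + (-4) + (4) + (-4)] = 8/8 = 1
  <chi_rho, chi_4> = (1/8)[1*(10)*conj(1) + 1*(2)*conj(1) + 2*(2)*conj(-1) + 2*(2)*conj(-1) + 2*(2)*conj(1)]
      = (1/8)[(10) + (2) + (-4) + (-4) + (4)] = 8/8 = 1
  <chi_rho, chi_5> = (1/8)[1*(10)*conj(2) + 1*(2)*conj(-2) + 2*(2)*conj(0) + 2*(2)*conj(0) + 2*(2)*conj(0)]
      = (1/8)[(20) + (-4) + (0) + (0) + (0)] = 16/8 = 2
Dimension check: dim(rho) = sum (mult * dim) = 3*1 + 1*1 + 1*1 + 1*1 + 2*2 = 10 = chi_rho(e) = 10.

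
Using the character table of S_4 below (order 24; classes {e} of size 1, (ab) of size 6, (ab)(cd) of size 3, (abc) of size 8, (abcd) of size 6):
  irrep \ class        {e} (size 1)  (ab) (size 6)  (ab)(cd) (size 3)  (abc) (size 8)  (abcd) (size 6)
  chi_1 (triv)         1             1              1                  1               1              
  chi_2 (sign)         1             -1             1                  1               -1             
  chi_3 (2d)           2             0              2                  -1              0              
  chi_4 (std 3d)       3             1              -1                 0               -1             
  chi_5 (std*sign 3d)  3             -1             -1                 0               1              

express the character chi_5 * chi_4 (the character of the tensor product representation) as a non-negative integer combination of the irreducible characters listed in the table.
chi_5 tensor chi_4 = chi_2 + chi_3 + chi_4 + chi_5 (all other irreducibles have multiplicity 0).

Why: The character of a tensor product is the pointwise product (chi_5 * chi_4)(C) = chi_5(C) * chi_4(C):
  {e}: (3)*(3), (ab): (-1)*(1), (ab)(cd): (-1)*(-1), (abc): (0)*(0), (abcd): (1)*(-1)
so (chi_5 * chi_4) takes values
  {e} -> 9, (ab) -> -1, (ab)(cd) -> 1, (abc) -> 0, (abcd) -> -1.
Now take the inner product of this character with each irreducible chi from the table, <chi_5*chi_4, chi> = (1/24) sum_C |C| (chi_5*chi_4)(C) conj(chi(C)):
  <chi_5*chi_4, chi_1> = (1/24)[1*(9)*conj(1) + 6*(-1)*conj(1) + 3*(1)*conj(1) + 8*(0)*conj(1) + 6*(-1)*conj(1)]
      = (1/24)[(9) + (-6) + (3) + (0) + (-6)] = 0/24 = 0
  <chi_5*chi_4, chi_2> = (1/24)[1*(9)*conj(1) + 6*(-1)*conj(-1) + 3*(1)*conj(1) + 8*(0)*conj(1) + 6*(-1)*conj(-1)]
      = (1/24)[(9) + (6) + (3) + (0) + (6)] = 24/24 = 1
  <chi_5*chi_4, chi_3> = (1/24)[1*(9)*conj(2) + 6*(-1)*conj(0) + 3*(1)*conj(2) + 8*(0)*conj(-1) + 6*(-1)*conj(0)]
      = (1/24)[(18) + (0) + (6) + (0) + (0)] = 24/24 = 1
  <chi_5*chi_4, chi_4> = (1/24)[1*(9)*conj(3) + 6*(-1)*conj(1) + 3*(1)*conj(-1) + 8*(0)*conj(0) + 6*(-1)*conj(-1)]
      = (1/24)[(27) + (-6) + (-3) + (0) + (6)] = 24/24 = 1
  <chi_5*chi_4, chi_5> = (1/24)[1*(9)*conj(3) + 6*(-1)*conj(-1) + 3*(1)*conj(-1) + 8*(0)*conj(0) + 6*(-1)*conj(1)]
      = (1/24)[(27) + (6) + (-3) + (0) + (-6)] = 24/24 = 1
Hence the multiplicities are chi_2: 1, chi_3: 1, chi_4: 1, chi_5: 1. Dimension check: dim(chi_5)*dim(chi_4) = 3*3 = 9 and sum (mult * dim) = 1*1 + 1*2 + 1*3 + 1*3 = 9.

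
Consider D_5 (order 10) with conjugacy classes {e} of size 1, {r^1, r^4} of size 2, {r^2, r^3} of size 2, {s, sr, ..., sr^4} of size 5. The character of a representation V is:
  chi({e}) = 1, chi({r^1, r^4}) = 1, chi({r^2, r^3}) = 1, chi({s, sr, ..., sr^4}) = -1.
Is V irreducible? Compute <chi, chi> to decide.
Irreducible: <chi, chi> = 1.

Reasoning: <chi, chi> = (1/|G|) sum_C |C| * |chi(C)|^2 = (1/10)[1*|1|^2 + 2*|1|^2 + 2*|1|^2 + 5*|-1|^2]
  = (1/10)[(1) + (2) + (2) + (5)] = 10/10 = 1.
A character is irreducible iff <chi, chi> = 1, so this representation is irreducible.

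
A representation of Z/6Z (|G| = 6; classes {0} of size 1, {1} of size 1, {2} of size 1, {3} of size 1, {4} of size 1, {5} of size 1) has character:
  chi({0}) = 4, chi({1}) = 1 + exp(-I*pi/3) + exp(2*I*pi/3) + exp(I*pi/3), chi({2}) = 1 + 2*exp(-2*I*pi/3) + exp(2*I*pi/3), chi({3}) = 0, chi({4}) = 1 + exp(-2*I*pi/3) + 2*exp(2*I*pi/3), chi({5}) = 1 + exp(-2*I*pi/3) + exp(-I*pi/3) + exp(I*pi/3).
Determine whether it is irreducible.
Not irreducible (reducible): <chi, chi> = 4 > 1.

Explanation: <chi, chi> = (1/|G|) sum_C |C| * |chi(C)|^2 = (1/6)[1*|4|^2 + 1*|1 + exp(-I*pi/3) + exp(2*I*pi/3) + exp(I*pi/3)|^2 + 1*|1 + 2*exp(-2*I*pi/3) + exp(2*I*pi/3)|^2 + 1*|0|^2 + 1*|1 + exp(-2*I*pi/3) + 2*exp(2*I*pi/3)|^2 + 1*|1 + exp(-2*I*pi/3) + exp(-I*pi/3) + exp(I*pi/3)|^2]
  = (1/6)[(16) + (3) + (1) + (0) + (1) + (3)] = 24/6 = 4.
(Exp terms are combined using exp(i*s)*conj(exp(i*t)) = exp(i*(s-t)), and sums of them are collapsed using the identity that for every m > 1 the m distinct m-th roots of unity sum to 0, e.g. 1 + exp(2*I*pi/3) + exp(-2*I*pi/3) = 0.)
A character is irreducible iff <chi, chi> = 1, so this representation is reducible.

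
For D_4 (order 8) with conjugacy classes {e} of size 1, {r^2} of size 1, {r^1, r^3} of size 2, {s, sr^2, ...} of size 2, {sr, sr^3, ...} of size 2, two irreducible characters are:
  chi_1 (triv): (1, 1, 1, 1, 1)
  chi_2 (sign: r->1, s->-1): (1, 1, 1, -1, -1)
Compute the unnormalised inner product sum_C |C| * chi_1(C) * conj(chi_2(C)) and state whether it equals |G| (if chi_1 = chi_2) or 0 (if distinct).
Sum = 0; so <chi_1, chi_2> = 0 (distinct irreducibles are orthogonal).

Details: Compute term by term over conjugacy classes (|C| * chi_1(C) * conj(chi_2(C))):
  1*(1)*conj(1) + 1*(1)*conj(1) + 2*(1)*conj(1) + 2*(1)*conj(-1) + 2*(1)*conj(-1)
  = (1) + (1) + (2) + (-2) + (-2)
  = 0.
Dividing by |G| = 8 gives 0/8 = 0, matching the row-orthogonality relation <chi_1, chi_2> = [chi_1 = chi_2].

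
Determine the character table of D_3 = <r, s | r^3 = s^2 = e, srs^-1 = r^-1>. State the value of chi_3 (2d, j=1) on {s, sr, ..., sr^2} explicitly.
Conjugacy classes: {e} of size 1, {r^1, r^2} of size 2, {s, sr, ..., sr^2} of size 3.
Character table:
  irrep \ class              {e} (size 1)  {r^1, r^2} (size 2)  {s, sr, ..., sr^2} (size 3)
  chi_1 (triv)               1             1                    1                          
  chi_2 (sign: r->1, s->-1)  1             1                    -1                         
  chi_3 (2d, j=1)            2             -1                   0                          

Spot check: chi_3 (2d, j=1) on {s, sr, ..., sr^2} = 0.

Working: D_3 has order 2*3 = 6 with 3 conjugacy classes, hence 3 irreducibles. Sum of squared dims 1 + 1 + 4 = 6 = |G|. Linear characters come from the abelianisation; the 2-dimensional irreps have character r^k -> 2*cos(2*pi*j*k/3), reflections -> 0.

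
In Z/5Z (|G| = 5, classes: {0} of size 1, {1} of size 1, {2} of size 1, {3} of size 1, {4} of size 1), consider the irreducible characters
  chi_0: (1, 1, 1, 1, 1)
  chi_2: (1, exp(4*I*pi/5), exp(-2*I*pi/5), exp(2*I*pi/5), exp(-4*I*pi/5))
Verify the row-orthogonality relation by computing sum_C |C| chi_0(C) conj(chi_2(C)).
Sum = 0; so <chi_0, chi_2> = 0 (distinct irreducibles are orthogonal).

Explanation: Compute term by term over conjugacy classes (|C| * chi_0(C) * conj(chi_2(C))):
  1*(1)*conj(1) + 1*(1)*conj(exp(4*I*pi/5)) + 1*(1)*conj(exp(-2*I*pi/5)) + 1*(1)*conj(exp(2*I*pi/5)) + 1*(1)*conj(exp(-4*I*pi/5))
  = (1) + (exp(-4*I*pi/5)) + (exp(2*I*pi/5)) + (exp(-2*I*pi/5)) + (exp(4*I*pi/5))
  = 0.
(Exp terms are combined using exp(i*s)*conj(exp(i*t)) = exp(i*(s-t)), and sums of them are collapsed using the identity that for every m > 1 the m distinct m-th roots of unity sum to 0, e.g. 1 + exp(2*I*pi/3) + exp(-2*I*pi/3) = 0.)
Dividing by |G| = 5 gives 0/5 = 0, matching the row-orthogonality relation <chi_0, chi_2> = [chi_0 = chi_2].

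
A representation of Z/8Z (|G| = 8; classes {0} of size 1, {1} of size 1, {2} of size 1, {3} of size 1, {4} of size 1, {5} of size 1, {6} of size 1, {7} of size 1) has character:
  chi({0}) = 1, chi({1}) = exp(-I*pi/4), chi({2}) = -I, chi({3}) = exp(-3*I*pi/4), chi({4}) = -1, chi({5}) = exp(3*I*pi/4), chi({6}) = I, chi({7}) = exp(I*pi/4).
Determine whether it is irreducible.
Irreducible: <chi, chi> = 1.

Proof sketch: <chi, chi> = (1/|G|) sum_C |C| * |chi(C)|^2 = (1/8)[1*|1|^2 + 1*|exp(-I*pi/4)|^2 + 1*|-I|^2 + 1*|exp(-3*I*pi/4)|^2 + 1*|-1|^2 + 1*|exp(3*I*pi/4)|^2 + 1*|I|^2 + 1*|exp(I*pi/4)|^2]
  = (1/8)[(1) + (1) + (1) + (1) + (1) + (1) + (1) + (1)] = 8/8 = 1.
(Exp terms are combined using exp(i*s)*conj(exp(i*t)) = exp(i*(s-t)), and sums of them are collapsed using the identity that for every m > 1 the m distinct m-th roots of unity sum to 0, e.g. 1 + exp(2*I*pi/3) + exp(-2*I*pi/3) = 0.)
A character is irreducible iff <chi, chi> = 1, so this representation is irreducible.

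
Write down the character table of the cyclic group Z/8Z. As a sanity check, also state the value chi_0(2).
Character table of Z/8Z (irreps indexed chi_0,...,chi_7 with chi_k(m) = zeta_8^(k*m), zeta_8 = exp(2*pi*i/8)):
  irrep \ class  {0} (size 1)  {1} (size 1)    {2} (size 1)  {3} (size 1)    {4} (size 1)  {5} (size 1)    {6} (size 1)  {7} (size 1)  
  chi_0          1             1               1             1               1             1               1             1             
  chi_1          1             exp(I*pi/4)     I             exp(3*I*pi/4)   -1            exp(-3*I*pi/4)  -I            exp(-I*pi/4)  
  chi_2          1             I               -1            -I              1             I               -1            -I            
  chi_3          1             exp(3*I*pi/4)   -I            exp(I*pi/4)     -1            exp(-I*pi/4)    I             exp(-3*I*pi/4)
  chi_4          1             -1              1             -1              1             -1              1             -1            
  chi_5          1             exp(-3*I*pi/4)  I             exp(-I*pi/4)    -1            exp(I*pi/4)     -I            exp(3*I*pi/4) 
  chi_6          1             -I              -1            I               1             -I              -1            I             
  chi_7          1             exp(-I*pi/4)    -I            exp(-3*I*pi/4)  -1            exp(3*I*pi/4)   I             exp(I*pi/4)   

Spot check: chi_0(2) = zeta_8^(0*2) = zeta_8^0 = 1.

Reasoning: Z/8Z is abelian, so all 8 irreducible complex representations are 1-dimensional. They are given by chi_k(m) = zeta_8^(k*m) for k = 0,...,7. Row orthogonality: sum_m chi_k(m) conj(chi_l(m)) = 8 * [k = l].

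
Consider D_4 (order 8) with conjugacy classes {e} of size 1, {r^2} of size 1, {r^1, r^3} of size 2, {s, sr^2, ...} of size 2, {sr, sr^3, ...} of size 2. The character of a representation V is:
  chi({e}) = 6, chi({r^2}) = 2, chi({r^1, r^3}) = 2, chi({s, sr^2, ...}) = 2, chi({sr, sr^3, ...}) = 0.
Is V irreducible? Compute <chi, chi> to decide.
Not irreducible (reducible): <chi, chi> = 7 > 1.

<chi, chi> = (1/|G|) sum_C |C| * |chi(C)|^2 = (1/8)[1*|6|^2 + 1*|2|^2 + 2*|2|^2 + 2*|2|^2 + 2*|0|^2]
  = (1/8)[(36) + (4) + (8) + (8) + (0)] = 56/8 = 7.
A character is irreducible iff <chi, chi> = 1, so this representation is reducible.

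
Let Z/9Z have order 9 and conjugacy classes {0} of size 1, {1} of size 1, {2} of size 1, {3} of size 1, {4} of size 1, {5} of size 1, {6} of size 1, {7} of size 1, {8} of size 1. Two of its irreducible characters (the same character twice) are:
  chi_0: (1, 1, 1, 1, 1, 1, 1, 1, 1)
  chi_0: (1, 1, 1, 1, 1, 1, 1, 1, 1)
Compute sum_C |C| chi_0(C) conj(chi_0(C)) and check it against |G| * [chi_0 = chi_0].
Sum = 9 = |G| = 9; so <chi_0, chi_0> = 1 (norm-1 confirms irreducibility).

Reasoning: Compute term by term over conjugacy classes (|C| * chi_0(C) * conj(chi_0(C))):
  1*(1)*conj(1) + 1*(1)*conj(1) + 1*(1)*conj(1) + 1*(1)*conj(1) + 1*(1)*conj(1) + 1*(1)*conj(1) + 1*(1)*conj(1) + 1*(1)*conj(1) + 1*(1)*conj(1)
  = (1) + (1) + (1) + (1) + (1) + (1) + (1) + (1) + (1)
  = 9.
(Exp terms are combined using exp(i*s)*conj(exp(i*t)) = exp(i*(s-t)), and sums of them are collapsed using the identity that for every m > 1 the m distinct m-th roots of unity sum to 0, e.g. 1 + exp(2*I*pi/3) + exp(-2*I*pi/3) = 0.)
Dividing by |G| = 9 gives 9/9 = 1, matching the row-orthogonality relation <chi_0, chi_0> = [chi_0 = chi_0].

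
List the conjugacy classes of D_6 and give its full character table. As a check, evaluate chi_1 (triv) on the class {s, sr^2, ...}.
Conjugacy classes: {e} of size 1, {r^3} of size 1, {r^1, r^5} of size 2, {r^2, r^4} of size 2, {s, sr^2, ...} of size 3, {sr, sr^3, ...} of size 3.
Character table:
  irrep \ class              {e} (size 1)  {r^3} (size 1)  {r^1, r^5} (size 2)  {r^2, r^4} (size 2)  {s, sr^2, ...} (size 3)  {sr, sr^3, ...} (size 3)
  chi_1 (triv)               1             1               1                    1                    1                        1                       
  chi_2 (sign: r->1, s->-1)  1             1               1                    1                    -1                       -1                      
  chi_3 (r->-1, s->1)        1             -1              -1                   1                    1                        -1                      
  chi_4 (r->-1, s->-1)       1             -1              -1                   1                    -1                       1                       
  chi_5 (2d, j=1)            2             -2              1                    -1                   0                        0                       
  chi_6 (2d, j=2)            2             2               -1                   -1                   0                        0                       

Spot check: chi_1 (triv) on {s, sr^2, ...} = 1.

Working: D_6 has order 2*6 = 12 with 6 conjugacy classes, hence 6 irreducibles. Sum of squared dims 1 + 1 + 1 + 1 + 4 + 4 = 12 = |G|. Linear characters come from the abelianisation; the 2-dimensional irreps have character r^k -> 2*cos(2*pi*j*k/6), reflections -> 0.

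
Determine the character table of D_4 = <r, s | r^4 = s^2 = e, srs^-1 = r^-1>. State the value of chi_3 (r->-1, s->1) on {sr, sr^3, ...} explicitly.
Conjugacy classes: {e} of size 1, {r^2} of size 1, {r^1, r^3} of size 2, {s, sr^2, ...} of size 2, {sr, sr^3, ...} of size 2.
Character table:
  irrep \ class              {e} (size 1)  {r^2} (size 1)  {r^1, r^3} (size 2)  {s, sr^2, ...} (size 2)  {sr, sr^3, ...} (size 2)
  chi_1 (triv)               1             1               1                    1                        1                       
  chi_2 (sign: r->1, s->-1)  1             1               1                    -1                       -1                      
  chi_3 (r->-1, s->1)        1             1               -1                   1                        -1                      
  chi_4 (r->-1, s->-1)       1             1               -1                   -1                       1                       
  chi_5 (2d, j=1)            2             -2              0                    0                        0                       

Spot check: chi_3 (r->-1, s->1) on {sr, sr^3, ...} = -1.

Why: D_4 has order 2*4 = 8 with 5 conjugacy classes, hence 5 irreducibles. Sum of squared dims 1 + 1 + 1 + 1 + 4 = 8 = |G|. Linear characters come from the abelianisation; the 2-dimensional irreps have character r^k -> 2*cos(2*pi*j*k/4), reflections -> 0.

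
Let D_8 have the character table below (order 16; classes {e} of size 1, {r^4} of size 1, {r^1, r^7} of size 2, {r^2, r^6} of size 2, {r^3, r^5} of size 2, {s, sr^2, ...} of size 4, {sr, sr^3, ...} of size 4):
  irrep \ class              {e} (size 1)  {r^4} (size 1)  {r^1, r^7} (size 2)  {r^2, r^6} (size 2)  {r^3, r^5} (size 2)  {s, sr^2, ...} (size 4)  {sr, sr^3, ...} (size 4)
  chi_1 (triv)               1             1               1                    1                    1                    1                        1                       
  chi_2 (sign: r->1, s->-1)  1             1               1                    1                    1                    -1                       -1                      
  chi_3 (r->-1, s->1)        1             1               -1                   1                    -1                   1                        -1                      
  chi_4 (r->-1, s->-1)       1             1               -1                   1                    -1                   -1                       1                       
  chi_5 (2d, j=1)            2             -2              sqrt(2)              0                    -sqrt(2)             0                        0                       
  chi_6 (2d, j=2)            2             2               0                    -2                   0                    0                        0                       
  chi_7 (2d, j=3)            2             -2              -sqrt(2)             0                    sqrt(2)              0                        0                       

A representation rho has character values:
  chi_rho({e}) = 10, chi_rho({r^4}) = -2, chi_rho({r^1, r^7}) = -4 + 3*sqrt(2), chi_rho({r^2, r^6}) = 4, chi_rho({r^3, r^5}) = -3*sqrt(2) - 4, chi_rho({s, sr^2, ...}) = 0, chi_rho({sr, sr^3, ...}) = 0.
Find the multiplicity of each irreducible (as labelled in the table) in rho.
Multiplicities: chi_1: 0, chi_2: 0, chi_3: 2, chi_4: 2, chi_5: 3, chi_6: 0, chi_7: 0.

Details: Use <chi_rho, chi> = (1/|G|) sum_C |C| * chi_rho(C) * conj(chi(C)) with |G| = 16 for each irreducible chi in the table:
  <chi_rho, chi_1> = (1/16)[1*(10)*conj(1) + 1*(-2)*conj(1) + 2*(-4 + 3*sqrt(2))*conj(1) + 2*(4)*conj(1) + 2*(-3*sqrt(2) - 4)*conj(1) + 4*(0)*conj(1) + 4*(0)*conj(1)]
      = (1/16)[(10) + (-2) + (-8 + 6*sqrt(2)) + (8) + (-6*sqrt(2) - 8) + (0) + (0)] = 0/16 = 0
  <chi_rho, chi_2> = (1/16)[1*(10)*conj(1) + 1*(-2)*conj(1) + 2*(-4 + 3*sqrt(2))*conj(1) + 2*(4)*conj(1) + 2*(-3*sqrt(2) - 4)*conj(1) + 4*(0)*conj(-1) + 4*(0)*conj(-1)]
      = (1/16)[(10) + (-2) + (-8 + 6*sqrt(2)) + (8) + (-6*sqrt(2) - 8) + (0) + (0)] = 0/16 = 0
  <chi_rho, chi_3> = (1/16)[1*(10)*conj(1) + 1*(-2)*conj(1) + 2*(-4 + 3*sqrt(2))*conj(-1) + 2*(4)*conj(1) + 2*(-3*sqrt(2) - 4)*conj(-1) + 4*(0)*conj(1) + 4*(0)*conj(-1)]
      = (1/16)[(10) + (-2) + (8 - 6*sqrt(2)) + (8) + (8 + 6*sqrt(2)) + (0) + (0)] = 32/16 = 2
  <chi_rho, chi_4> = (1/16)[1*(10)*conj(1) + 1*(-2)*conj(1) + 2*(-4 + 3*sqrt(2))*conj(-1) + 2*(4)*conj(1) + 2*(-3*sqrt(2) - 4)*conj(-1) + 4*(0)*conj(-1) + 4*(0)*conj(1)]
      = (1/16)[(10) + (-2) + (8 - 6*sqrt(2)) + (8) + (8 + 6*sqrt(2)) + (0) + (0)] = 32/16 = 2
  <chi_rho, chi_5> = (1/16)[1*(10)*conj(2) + 1*(-2)*conj(-2) + 2*(-4 + 3*sqrt(2))*conj(sqrt(2)) + 2*(4)*conj(0) + 2*(-3*sqrt(2) - 4)*conj(-sqrt(2)) + 4*(0)*conj(0) + 4*(0)*conj(0)]
      = (1/16)[(20) + (4) + (12 - 8*sqrt(2)) + (0) + (8*sqrt(2) + 12) + (0) + (0)] = 48/16 = 3
  <chi_rho, chi_6> = (1/16)[1*(10)*conj(2) + 1*(-2)*conj(2) + 2*(-4 + 3*sqrt(2))*conj(0) + 2*(4)*conj(-2) + 2*(-3*sqrt(2) - 4)*conj(0) + 4*(0)*conj(0) + 4*(0)*conj(0)]
      = (1/16)[(20) + (-4) + (0) + (-16) + (0) + (0) + (0)] = 0/16 = 0
  <chi_rho, chi_7> = (1/16)[1*(10)*conj(2) + 1*(-2)*conj(-2) + 2*(-4 + 3*sqrt(2))*conj(-sqrt(2)) + 2*(4)*conj(0) + 2*(-3*sqrt(2) - 4)*conj(sqrt(2)) + 4*(0)*conj(0) + 4*(0)*conj(0)]
      = (1/16)[(20) + (4) + (-12 + 8*sqrt(2)) + (0) + (-12 - 8*sqrt(2)) + (0) + (0)] = 0/16 = 0
Dimension check: dim(rho) = sum (mult * dim) = 0*1 + 0*1 + 2*1 + 2*1 + 3*2 + 0*2 + 0*2 = 10 = chi_rho(e) = 10.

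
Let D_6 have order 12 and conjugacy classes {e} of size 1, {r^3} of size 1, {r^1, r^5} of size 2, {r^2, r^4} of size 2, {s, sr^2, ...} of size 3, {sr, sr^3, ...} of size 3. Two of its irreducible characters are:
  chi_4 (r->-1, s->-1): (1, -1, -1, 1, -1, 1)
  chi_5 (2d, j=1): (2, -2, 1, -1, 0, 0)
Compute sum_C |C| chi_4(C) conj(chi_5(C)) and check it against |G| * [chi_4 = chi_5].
Sum = 0; so <chi_4, chi_5> = 0 (distinct irreducibles are orthogonal).

Working: Compute term by term over conjugacy classes (|C| * chi_4(C) * conj(chi_5(C))):
  1*(1)*conj(2) + 1*(-1)*conj(-2) + 2*(-1)*conj(1) + 2*(1)*conj(-1) + 3*(-1)*conj(0) + 3*(1)*conj(0)
  = (2) + (2) + (-2) + (-2) + (0) + (0)
  = 0.
Dividing by |G| = 12 gives 0/12 = 0, matching the row-orthogonality relation <chi_4, chi_5> = [chi_4 = chi_5].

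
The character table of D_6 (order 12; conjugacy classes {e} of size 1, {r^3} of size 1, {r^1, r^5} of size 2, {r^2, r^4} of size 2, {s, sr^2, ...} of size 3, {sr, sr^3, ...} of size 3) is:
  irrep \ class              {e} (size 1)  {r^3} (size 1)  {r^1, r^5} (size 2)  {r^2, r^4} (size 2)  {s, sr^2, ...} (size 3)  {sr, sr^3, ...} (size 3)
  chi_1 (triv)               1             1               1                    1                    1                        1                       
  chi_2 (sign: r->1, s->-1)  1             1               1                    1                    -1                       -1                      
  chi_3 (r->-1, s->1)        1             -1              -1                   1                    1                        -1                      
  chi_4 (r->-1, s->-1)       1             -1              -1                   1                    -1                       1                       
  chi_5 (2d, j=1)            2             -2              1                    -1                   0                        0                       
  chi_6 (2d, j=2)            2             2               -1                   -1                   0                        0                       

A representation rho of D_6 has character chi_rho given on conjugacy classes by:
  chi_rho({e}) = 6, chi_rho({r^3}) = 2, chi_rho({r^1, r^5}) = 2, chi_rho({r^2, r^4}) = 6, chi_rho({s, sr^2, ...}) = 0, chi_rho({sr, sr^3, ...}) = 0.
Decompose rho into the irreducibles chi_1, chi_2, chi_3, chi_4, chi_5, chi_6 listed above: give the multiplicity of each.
Multiplicities: chi_1: 2, chi_2: 2, chi_3: 1, chi_4: 1, chi_5: 0, chi_6: 0.

Explanation: Use <chi_rho, chi> = (1/|G|) sum_C |C| * chi_rho(C) * conj(chi(C)) with |G| = 12 for each irreducible chi in the table:
  <chi_rho, chi_1> = (1/12)[1*(6)*conj(1) + 1*(2)*conj(1) + 2*(2)*conj(1) + 2*(6)*conj(1) + 3*(0)*conj(1) + 3*(0)*conj(1)]
      = (1/12)[(6) + (2) + (4) + (12) + (0) + (0)] = 24/12 = 2
  <chi_rho, chi_2> = (1/12)[1*(6)*conj(1) + 1*(2)*conj(1) + 2*(2)*conj(1) + 2*(6)*conj(1) + 3*(0)*conj(-1) + 3*(0)*conj(-1)]
      = (1/12)[(6) + (2) + (4) + (12) + (0) + (0)] = 24/12 = 2
  <chi_rho, chi_3> = (1/12)[1*(6)*conj(1) + 1*(2)*conj(-1) + 2*(2)*conj(-1) + 2*(6)*conj(1) + 3*(0)*conj(1) + 3*(0)*conj(-1)]
      = (1/12)[(6) + (-2) + (-4) + (12) + (0) + (0)] = 12/12 = 1
  <chi_rho, chi_4> = (1/12)[1*(6)*conj(1) + 1*(2)*conj(-1) + 2*(2)*conj(-1) + 2*(6)*conj(1) + 3*(0)*conj(-1) + 3*(0)*conj(1)]
      = (1/12)[(6) + (-2) + (-4) + (12) + (0) + (0)] = 12/12 = 1
  <chi_rho, chi_5> = (1/12)[1*(6)*conj(2) + 1*(2)*conj(-2) + 2*(2)*conj(1) + 2*(6)*conj(-1) + 3*(0)*conj(0) + 3*(0)*conj(0)]
      = (1/12)[(12) + (-4) + (4) + (-12) + (0) + (0)] = 0/12 = 0
  <chi_rho, chi_6> = (1/12)[1*(6)*conj(2) + 1*(2)*conj(2) + 2*(2)*conj(-1) + 2*(6)*conj(-1) + 3*(0)*conj(0) + 3*(0)*conj(0)]
      = (1/12)[(12) + (4) + (-4) + (-12) + (0) + (0)] = 0/12 = 0
Dimension check: dim(rho) = sum (mult * dim) = 2*1 + 2*1 + 1*1 + 1*1 + 0*2 + 0*2 = 6 = chi_rho(e) = 6.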